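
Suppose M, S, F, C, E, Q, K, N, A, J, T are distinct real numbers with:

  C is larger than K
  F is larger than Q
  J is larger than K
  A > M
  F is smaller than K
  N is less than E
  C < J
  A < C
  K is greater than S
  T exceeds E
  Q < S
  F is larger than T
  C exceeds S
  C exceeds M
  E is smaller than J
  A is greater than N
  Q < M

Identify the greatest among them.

J

Chaining downward from J: directly below it, E, K, C; then N, M, S, A, F; then Q, T.
That covers every other element, and nothing is given above J, so J is the greatest.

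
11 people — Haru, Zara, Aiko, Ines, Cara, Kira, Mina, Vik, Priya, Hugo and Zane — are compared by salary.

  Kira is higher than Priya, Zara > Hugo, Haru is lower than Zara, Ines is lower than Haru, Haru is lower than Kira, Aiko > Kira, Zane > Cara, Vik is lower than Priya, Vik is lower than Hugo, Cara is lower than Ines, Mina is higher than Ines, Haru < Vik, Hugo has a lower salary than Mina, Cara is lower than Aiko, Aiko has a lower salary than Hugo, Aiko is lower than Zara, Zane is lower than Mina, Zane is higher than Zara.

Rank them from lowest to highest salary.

Cara < Ines < Haru < Vik < Priya < Kira < Aiko < Hugo < Zara < Zane < Mina

The consecutive links are each given: Cara < Ines; Ines < Haru; Haru < Vik; Vik < Priya; Priya < Kira; Kira < Aiko; Aiko < Hugo; Hugo < Zara; Zara < Zane; Zane < Mina.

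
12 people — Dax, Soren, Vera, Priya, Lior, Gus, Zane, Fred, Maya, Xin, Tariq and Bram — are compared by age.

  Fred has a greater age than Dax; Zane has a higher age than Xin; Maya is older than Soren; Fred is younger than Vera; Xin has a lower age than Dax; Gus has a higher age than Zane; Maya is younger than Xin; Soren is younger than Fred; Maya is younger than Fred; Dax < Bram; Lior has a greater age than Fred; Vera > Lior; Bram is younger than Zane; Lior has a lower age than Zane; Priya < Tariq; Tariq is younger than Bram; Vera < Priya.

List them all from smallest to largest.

Soren < Maya < Xin < Dax < Fred < Lior < Vera < Priya < Tariq < Bram < Zane < Gus

Nothing is placed below Soren, so it is least; from there Soren < Maya; Maya < Xin; Xin < Dax; Dax < Fred; Fred < Lior; Lior < Vera; Vera < Priya; Priya < Tariq; Tariq < Bram; Bram < Zane; Zane < Gus, each given directly.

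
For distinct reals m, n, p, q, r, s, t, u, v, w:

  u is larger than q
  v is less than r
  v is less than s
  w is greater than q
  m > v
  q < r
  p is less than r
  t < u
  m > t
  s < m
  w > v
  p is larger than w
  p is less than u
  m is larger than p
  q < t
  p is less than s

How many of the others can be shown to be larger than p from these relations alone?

Directly above p: r, s, u, m.
Nothing else is reachable above p; 4 in all.

4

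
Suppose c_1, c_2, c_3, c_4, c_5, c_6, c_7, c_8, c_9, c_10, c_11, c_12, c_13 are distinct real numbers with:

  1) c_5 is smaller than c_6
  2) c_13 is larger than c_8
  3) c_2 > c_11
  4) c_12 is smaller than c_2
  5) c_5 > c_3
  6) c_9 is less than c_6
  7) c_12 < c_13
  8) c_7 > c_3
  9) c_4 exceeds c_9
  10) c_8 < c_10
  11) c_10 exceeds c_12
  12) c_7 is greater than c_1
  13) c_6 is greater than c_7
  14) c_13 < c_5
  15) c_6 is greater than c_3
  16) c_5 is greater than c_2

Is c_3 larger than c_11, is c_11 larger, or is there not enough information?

undetermined

Following every chain through c_3: above c_3 we get c_7, c_5, c_6.
c_11 is not reached, and no chain runs the other way from c_11 to c_3.
So the given relations leave the order of c_3 and c_11 undetermined.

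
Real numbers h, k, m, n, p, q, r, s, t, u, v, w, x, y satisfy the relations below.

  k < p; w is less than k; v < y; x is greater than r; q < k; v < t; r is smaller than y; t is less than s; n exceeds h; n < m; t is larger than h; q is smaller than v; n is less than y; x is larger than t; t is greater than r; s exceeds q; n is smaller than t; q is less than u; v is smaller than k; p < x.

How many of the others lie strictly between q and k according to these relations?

1

The relations place q below k. An element lies strictly between them when it is forced above q and also forced below k.
Above q: {v, y, u, p, t, s, x}. Below k: {v, w}.
Intersection: {v} — 1.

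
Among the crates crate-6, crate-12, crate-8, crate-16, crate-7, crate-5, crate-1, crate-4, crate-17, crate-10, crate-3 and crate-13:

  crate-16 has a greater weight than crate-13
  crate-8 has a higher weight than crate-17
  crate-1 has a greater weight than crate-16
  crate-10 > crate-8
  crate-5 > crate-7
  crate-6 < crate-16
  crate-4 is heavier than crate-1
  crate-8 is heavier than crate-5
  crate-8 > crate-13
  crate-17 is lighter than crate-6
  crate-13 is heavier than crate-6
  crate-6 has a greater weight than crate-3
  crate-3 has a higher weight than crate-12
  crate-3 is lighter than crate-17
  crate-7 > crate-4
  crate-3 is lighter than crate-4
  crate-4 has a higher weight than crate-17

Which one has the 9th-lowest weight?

crate-7

The consecutive relations fix a unique order: crate-12 < crate-3 < crate-17 < crate-6 < crate-13 < crate-16 < crate-1 < crate-4 < crate-7 < crate-5 < crate-8 < crate-10.
The 9th smallest is crate-7.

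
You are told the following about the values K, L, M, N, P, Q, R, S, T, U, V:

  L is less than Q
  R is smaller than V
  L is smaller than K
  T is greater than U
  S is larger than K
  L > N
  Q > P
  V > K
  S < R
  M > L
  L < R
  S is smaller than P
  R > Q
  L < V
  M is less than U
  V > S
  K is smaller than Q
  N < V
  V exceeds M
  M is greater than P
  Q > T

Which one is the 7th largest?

P

Piecing the relations together gives one ordering: N < L < K < S < P < M < U < T < Q < R < V.
The 7th largest is P.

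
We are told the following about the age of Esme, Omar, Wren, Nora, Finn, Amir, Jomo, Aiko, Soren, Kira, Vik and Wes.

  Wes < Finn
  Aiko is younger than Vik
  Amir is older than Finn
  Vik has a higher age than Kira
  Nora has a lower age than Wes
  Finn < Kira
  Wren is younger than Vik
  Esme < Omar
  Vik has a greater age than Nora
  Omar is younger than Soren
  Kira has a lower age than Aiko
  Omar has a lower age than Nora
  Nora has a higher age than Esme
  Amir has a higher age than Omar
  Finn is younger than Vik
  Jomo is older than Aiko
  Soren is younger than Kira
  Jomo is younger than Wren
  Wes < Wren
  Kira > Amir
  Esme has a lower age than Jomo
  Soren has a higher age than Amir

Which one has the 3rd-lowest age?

Nora

Chaining the given pairs: Esme < Omar < Nora < Wes < Finn < Amir < Soren < Kira < Aiko < Jomo < Wren < Vik.
Counting 3 from the smallest end gives Nora.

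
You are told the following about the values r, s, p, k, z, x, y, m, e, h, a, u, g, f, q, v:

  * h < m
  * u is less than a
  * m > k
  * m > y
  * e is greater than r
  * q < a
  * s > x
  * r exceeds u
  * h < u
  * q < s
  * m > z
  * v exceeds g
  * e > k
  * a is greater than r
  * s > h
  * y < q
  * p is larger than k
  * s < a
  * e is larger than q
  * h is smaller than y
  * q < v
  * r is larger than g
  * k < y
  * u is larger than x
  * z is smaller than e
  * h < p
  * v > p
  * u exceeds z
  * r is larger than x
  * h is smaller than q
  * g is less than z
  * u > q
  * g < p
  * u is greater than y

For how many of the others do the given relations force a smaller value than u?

7

From u the given relations immediately reach z, h, y, q, x.
From those, g, k — 7 in total.
No other element is forced below u by the given relations, so the count is 7.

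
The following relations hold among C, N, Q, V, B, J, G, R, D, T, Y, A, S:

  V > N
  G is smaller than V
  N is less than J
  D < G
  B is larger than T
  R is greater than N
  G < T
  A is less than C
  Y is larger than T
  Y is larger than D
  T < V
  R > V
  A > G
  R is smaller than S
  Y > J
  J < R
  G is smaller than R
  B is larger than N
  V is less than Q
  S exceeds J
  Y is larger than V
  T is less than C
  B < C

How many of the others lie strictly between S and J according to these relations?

The relations place J below S. An element lies strictly between them when it is forced above J and also forced below S.
Above J: {Y, R}. Below S: {N, D, G, T, V, R}.
Intersection: {R} — 1.

1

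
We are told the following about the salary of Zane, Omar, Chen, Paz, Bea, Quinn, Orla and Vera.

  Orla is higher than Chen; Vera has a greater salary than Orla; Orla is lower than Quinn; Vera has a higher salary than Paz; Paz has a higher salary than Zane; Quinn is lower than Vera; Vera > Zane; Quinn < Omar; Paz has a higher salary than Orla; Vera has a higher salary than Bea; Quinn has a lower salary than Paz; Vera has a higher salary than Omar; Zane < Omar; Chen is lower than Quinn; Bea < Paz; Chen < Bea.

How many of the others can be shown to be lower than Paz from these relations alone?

5

Directly below Paz: Zane, Orla, Bea, Quinn.
One step further: Chen (5 so far).
No other element is forced below Paz by the given relations, so the count is 5.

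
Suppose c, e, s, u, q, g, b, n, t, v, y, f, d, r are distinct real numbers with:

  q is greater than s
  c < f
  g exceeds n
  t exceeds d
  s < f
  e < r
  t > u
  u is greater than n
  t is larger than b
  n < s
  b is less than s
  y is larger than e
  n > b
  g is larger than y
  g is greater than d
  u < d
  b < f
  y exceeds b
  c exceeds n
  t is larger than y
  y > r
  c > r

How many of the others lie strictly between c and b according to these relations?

1

Chaining upward from b reaches: n, y, u, d, g, s, f, q, t.
Chaining downward from c reaches: e, r, n.
Strictly between b and c are those in both lists: n — 1 element.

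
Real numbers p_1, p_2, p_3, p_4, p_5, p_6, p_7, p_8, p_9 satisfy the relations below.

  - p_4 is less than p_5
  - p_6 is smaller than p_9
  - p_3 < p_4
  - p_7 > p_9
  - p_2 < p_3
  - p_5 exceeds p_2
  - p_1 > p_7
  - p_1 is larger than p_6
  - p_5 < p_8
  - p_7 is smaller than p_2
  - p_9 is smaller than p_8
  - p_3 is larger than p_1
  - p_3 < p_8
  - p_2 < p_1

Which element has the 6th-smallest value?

p_3

The consecutive relations fix a unique order: p_6 < p_9 < p_7 < p_2 < p_1 < p_3 < p_4 < p_5 < p_8.
Counting 6 from the smallest end gives p_3.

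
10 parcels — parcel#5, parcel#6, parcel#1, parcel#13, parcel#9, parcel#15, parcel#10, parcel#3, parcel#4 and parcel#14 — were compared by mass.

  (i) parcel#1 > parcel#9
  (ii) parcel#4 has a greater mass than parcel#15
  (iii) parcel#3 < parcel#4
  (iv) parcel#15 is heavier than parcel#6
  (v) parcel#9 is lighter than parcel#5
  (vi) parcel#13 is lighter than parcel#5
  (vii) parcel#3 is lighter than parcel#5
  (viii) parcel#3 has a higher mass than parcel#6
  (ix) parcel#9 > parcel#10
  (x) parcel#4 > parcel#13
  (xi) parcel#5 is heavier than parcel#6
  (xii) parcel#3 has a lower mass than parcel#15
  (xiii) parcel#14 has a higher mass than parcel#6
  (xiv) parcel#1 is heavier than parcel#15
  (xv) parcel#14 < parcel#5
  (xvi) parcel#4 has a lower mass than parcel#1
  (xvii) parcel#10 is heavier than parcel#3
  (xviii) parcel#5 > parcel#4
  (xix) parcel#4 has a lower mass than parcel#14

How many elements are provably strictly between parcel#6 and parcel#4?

2

The relations place parcel#6 below parcel#4. An element lies strictly between them when it is forced above parcel#6 and also forced below parcel#4.
Above parcel#6: {parcel#3, parcel#15, parcel#10, parcel#14, parcel#9, parcel#5, parcel#1}. Below parcel#4: {parcel#3, parcel#13, parcel#15}.
Intersection: {parcel#3, parcel#15} — 2.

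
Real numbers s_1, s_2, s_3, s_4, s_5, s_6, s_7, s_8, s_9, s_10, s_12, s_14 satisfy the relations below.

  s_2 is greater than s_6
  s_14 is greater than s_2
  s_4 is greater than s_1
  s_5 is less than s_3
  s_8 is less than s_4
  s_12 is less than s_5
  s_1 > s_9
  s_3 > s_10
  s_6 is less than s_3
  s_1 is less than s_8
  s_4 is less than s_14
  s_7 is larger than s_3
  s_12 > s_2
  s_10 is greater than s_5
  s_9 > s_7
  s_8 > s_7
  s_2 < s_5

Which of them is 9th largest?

s_5

The consecutive relations fix a unique order: s_6 < s_2 < s_12 < s_5 < s_10 < s_3 < s_7 < s_9 < s_1 < s_8 < s_4 < s_14.
Counting 9 from the largest end gives s_5.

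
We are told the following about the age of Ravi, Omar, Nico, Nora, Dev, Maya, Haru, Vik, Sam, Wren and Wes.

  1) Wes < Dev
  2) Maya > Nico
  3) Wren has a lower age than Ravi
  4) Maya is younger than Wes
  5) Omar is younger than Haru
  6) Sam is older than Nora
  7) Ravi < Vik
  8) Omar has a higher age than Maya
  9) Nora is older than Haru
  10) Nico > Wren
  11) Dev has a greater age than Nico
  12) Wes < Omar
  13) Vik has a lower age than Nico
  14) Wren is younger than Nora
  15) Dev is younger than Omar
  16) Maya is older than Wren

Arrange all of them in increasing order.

Wren < Ravi < Vik < Nico < Maya < Wes < Dev < Omar < Haru < Nora < Sam

The consecutive links are each given: Wren < Ravi; Ravi < Vik; Vik < Nico; Nico < Maya; Maya < Wes; Wes < Dev; Dev < Omar; Omar < Haru; Haru < Nora; Nora < Sam.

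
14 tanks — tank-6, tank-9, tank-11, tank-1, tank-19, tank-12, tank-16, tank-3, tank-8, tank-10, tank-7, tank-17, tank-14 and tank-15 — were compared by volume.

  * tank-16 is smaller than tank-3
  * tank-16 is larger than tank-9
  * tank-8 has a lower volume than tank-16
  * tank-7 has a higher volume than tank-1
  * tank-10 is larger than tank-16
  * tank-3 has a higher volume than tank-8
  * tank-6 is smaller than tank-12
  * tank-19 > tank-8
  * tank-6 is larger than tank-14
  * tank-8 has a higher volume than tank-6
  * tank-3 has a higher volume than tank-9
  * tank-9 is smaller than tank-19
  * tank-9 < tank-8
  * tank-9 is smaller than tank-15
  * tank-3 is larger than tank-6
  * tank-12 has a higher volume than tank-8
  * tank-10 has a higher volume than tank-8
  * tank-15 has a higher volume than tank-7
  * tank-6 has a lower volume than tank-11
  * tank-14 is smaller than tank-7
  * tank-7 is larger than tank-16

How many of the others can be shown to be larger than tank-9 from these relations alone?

8

Directly above tank-9: tank-8, tank-16, tank-3, tank-19, tank-15.
One step further: tank-10, tank-7, tank-12 (8 so far).
No other element is forced above tank-9 by the given relations, so the count is 8.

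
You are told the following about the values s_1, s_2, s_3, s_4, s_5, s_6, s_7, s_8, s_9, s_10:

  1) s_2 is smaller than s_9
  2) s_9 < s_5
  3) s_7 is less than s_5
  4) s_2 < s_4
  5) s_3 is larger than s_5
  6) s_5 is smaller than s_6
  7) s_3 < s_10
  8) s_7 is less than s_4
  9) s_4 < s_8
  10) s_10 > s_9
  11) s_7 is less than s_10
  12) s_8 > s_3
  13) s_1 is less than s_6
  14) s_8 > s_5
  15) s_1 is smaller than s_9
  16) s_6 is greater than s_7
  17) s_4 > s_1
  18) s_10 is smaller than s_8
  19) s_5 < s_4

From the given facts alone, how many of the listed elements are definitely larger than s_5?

The elements the relations force above s_5 are s_6, s_3, s_10, s_4, s_8 — no chain reaches any other.
That is 5.

5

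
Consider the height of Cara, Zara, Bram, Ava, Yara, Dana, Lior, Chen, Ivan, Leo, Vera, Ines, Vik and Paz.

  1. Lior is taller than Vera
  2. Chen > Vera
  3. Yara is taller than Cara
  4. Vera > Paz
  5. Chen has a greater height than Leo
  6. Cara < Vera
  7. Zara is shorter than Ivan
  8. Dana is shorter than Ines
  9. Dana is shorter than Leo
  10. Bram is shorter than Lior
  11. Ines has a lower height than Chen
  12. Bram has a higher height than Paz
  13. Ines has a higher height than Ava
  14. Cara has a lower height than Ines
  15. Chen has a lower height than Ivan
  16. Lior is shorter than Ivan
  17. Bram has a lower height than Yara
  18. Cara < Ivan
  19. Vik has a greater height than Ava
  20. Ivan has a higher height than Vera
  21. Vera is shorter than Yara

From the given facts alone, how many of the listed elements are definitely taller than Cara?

Directly above Cara: Vera, Yara, Ines, Ivan.
One step further: Lior, Chen (6 so far).
Nothing else is reachable above Cara; 6 in all.

6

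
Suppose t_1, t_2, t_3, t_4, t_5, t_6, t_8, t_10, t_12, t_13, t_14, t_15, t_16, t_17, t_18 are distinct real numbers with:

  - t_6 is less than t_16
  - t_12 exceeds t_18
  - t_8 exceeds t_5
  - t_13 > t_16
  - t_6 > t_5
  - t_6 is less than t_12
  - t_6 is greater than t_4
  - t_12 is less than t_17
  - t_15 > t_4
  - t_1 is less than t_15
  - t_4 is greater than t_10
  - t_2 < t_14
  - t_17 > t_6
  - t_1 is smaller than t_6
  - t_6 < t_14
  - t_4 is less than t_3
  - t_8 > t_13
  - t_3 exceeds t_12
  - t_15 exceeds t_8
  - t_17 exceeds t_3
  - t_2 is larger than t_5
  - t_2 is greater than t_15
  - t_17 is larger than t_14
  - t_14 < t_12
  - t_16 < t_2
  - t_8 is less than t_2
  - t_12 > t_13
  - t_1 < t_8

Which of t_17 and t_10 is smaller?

Chaining the given relations: t_10 < t_4 < t_6 < t_16 < t_13 < t_8 < t_15 < t_2 < t_14 < t_12 < t_3 < t_17.
So t_10 < t_17; t_10 is the smaller of the two.

t_10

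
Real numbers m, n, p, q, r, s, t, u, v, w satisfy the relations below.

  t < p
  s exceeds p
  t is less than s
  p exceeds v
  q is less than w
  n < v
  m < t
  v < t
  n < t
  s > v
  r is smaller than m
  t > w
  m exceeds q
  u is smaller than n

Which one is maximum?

s

Chaining downward from s: directly below it, v, t, p; then m, n, w; then q, u, r.
That covers every other element, and nothing is given above s, so s is the maximum.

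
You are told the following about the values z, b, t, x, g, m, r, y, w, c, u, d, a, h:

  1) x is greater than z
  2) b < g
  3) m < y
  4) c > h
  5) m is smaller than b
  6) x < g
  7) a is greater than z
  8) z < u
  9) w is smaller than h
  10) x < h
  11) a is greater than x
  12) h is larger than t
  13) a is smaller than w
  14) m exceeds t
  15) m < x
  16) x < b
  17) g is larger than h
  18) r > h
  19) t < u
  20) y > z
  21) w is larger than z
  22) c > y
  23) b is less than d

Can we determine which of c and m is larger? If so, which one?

m < x and x < a give m < a.
Then a < w extends the chain to w.
Then w < h extends the chain to h.
Then h < c extends the chain to c.
So c is larger.

c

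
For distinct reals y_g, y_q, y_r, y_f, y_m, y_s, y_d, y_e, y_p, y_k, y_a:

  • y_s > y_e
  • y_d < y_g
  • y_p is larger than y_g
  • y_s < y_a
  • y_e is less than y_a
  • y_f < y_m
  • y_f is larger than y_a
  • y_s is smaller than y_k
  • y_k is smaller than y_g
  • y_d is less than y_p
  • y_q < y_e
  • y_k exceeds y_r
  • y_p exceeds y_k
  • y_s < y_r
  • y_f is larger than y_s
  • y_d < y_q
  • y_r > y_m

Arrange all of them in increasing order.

The consecutive links are each given: y_d < y_q; y_q < y_e; y_e < y_s; y_s < y_a; y_a < y_f; y_f < y_m; y_m < y_r; y_r < y_k; y_k < y_g; y_g < y_p.

y_d < y_q < y_e < y_s < y_a < y_f < y_m < y_r < y_k < y_g < y_p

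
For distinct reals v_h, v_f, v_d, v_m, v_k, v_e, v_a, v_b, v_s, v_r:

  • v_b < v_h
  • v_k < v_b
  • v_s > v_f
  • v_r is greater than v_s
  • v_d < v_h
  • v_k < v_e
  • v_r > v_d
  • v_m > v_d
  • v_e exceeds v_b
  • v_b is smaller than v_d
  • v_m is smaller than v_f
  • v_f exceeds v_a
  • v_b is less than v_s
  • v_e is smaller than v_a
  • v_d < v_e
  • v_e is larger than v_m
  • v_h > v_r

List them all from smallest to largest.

v_k < v_b < v_d < v_m < v_e < v_a < v_f < v_s < v_r < v_h

Each adjacent pair is fixed by a given relation: v_k < v_b; v_b < v_d; v_d < v_m; v_m < v_e; v_e < v_a; v_a < v_f; v_f < v_s; v_s < v_r; v_r < v_h. Chaining them end to end gives the full order.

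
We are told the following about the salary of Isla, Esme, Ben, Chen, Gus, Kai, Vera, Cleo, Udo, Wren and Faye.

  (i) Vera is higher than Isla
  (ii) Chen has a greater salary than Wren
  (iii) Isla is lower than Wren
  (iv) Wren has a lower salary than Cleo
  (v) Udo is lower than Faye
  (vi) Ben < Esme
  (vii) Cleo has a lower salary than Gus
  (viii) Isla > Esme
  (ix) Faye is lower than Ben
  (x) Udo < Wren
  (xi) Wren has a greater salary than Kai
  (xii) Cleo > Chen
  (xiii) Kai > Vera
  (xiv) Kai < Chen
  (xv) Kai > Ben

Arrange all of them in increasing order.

Udo < Faye < Ben < Esme < Isla < Vera < Kai < Wren < Chen < Cleo < Gus

Nothing is placed below Udo, so it is least; from there Udo < Faye; Faye < Ben; Ben < Esme; Esme < Isla; Isla < Vera; Vera < Kai; Kai < Wren; Wren < Chen; Chen < Cleo; Cleo < Gus, each given directly.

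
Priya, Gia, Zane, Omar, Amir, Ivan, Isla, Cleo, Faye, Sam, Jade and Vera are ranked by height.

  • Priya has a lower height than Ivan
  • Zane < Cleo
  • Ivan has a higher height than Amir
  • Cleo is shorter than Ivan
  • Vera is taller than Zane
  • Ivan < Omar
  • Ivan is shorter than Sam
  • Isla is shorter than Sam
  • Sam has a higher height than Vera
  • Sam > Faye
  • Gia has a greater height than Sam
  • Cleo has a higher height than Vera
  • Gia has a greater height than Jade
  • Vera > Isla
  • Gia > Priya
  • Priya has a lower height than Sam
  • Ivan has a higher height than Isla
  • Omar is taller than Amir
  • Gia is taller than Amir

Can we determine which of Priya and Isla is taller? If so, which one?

Following every chain through Isla: above Isla we get Vera, Cleo, Ivan, Sam, Gia, Omar.
Priya is not reached, and no chain runs the other way from Priya to Isla.
So the given relations leave the order of Isla and Priya undetermined.

undetermined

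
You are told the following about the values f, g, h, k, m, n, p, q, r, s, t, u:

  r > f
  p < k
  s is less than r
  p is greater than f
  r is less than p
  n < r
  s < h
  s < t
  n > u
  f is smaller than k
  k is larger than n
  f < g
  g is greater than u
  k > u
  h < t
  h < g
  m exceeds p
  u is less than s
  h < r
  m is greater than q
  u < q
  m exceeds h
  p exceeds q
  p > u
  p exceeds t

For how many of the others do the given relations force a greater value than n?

4

From n the given relations immediately reach r, k.
From those, p — 3 in total.
From those, m — 4 in total.
Nothing else is reachable above n; 4 in all.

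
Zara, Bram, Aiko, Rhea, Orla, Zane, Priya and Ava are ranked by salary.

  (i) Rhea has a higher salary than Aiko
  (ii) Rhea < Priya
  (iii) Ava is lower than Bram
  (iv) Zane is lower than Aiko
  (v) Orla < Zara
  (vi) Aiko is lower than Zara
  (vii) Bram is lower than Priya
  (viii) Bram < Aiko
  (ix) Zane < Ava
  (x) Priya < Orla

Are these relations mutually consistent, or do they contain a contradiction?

consistent

The single ordering Zane < Ava < Bram < Aiko < Rhea < Priya < Orla < Zara satisfies every listed relation, so no contradiction arises.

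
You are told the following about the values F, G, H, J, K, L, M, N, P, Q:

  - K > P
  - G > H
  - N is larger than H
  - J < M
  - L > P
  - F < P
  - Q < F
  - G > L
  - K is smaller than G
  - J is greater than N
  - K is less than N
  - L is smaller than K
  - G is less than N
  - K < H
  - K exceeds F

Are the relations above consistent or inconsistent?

consistent

The single ordering Q < F < P < L < K < H < G < N < J < M satisfies every listed relation, so no contradiction arises.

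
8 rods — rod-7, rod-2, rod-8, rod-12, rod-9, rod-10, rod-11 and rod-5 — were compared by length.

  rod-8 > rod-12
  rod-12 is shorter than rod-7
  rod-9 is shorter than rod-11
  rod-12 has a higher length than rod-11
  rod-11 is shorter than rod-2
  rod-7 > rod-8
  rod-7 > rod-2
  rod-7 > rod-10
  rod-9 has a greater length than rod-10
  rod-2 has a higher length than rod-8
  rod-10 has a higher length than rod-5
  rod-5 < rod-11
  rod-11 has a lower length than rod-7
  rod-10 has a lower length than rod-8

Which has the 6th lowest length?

The consecutive relations fix a unique order: rod-5 < rod-10 < rod-9 < rod-11 < rod-12 < rod-8 < rod-2 < rod-7.
The 6th smallest is rod-8.

rod-8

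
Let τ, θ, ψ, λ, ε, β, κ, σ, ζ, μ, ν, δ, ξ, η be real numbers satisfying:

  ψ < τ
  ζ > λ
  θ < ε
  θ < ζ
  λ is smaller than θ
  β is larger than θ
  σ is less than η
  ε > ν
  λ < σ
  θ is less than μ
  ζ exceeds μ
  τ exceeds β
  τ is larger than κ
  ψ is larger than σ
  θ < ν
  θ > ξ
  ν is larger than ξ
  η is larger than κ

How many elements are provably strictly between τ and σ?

Chaining upward from σ reaches: ψ, η.
Chaining downward from τ reaches: λ, ξ, θ, κ, β, ψ.
Strictly between σ and τ are those in both lists: ψ — 1 element.

1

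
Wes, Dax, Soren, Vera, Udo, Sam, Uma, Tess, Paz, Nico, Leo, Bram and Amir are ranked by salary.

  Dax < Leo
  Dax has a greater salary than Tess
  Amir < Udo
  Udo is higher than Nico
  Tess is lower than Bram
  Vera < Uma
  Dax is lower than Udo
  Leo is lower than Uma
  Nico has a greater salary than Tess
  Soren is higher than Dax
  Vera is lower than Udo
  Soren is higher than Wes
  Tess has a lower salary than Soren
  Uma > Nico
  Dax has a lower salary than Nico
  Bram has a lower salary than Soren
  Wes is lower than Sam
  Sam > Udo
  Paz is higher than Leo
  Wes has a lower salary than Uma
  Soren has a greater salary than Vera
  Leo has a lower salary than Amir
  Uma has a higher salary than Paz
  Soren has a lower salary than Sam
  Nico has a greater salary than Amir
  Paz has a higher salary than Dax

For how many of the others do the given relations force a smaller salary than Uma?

Directly below Uma: Leo, Wes, Paz, Nico, Vera.
One step further: Tess, Dax, Amir (8 so far).
Nothing else is reachable below Uma; 8 in all.

8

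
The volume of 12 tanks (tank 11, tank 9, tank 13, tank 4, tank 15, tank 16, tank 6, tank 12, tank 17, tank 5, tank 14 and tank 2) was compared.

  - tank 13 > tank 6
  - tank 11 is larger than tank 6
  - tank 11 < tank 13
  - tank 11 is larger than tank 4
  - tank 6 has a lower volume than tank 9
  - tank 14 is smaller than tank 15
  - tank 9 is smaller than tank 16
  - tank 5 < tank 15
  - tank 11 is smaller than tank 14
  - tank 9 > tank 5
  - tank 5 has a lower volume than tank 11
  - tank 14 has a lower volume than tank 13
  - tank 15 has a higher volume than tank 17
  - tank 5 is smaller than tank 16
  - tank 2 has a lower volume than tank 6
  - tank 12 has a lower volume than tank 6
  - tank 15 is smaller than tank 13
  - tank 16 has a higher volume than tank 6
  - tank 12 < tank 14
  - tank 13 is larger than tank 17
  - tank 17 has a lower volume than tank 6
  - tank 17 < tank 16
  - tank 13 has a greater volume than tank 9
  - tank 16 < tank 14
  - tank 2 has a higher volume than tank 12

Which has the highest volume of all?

tank 13

tank 12 is not greatest since tank 12 < tank 6; tank 17 is not greatest since tank 17 < tank 6; tank 4 is not greatest since tank 4 < tank 11; tank 2 is not greatest since tank 2 < tank 6; tank 5 is not greatest since tank 5 < tank 9; tank 6 is not greatest since tank 6 < tank 16; tank 9 is not greatest since tank 9 < tank 13; tank 16 is not greatest since tank 16 < tank 14; tank 11 is not greatest since tank 11 < tank 14; tank 14 is not greatest since tank 14 < tank 13; tank 15 is not greatest since tank 15 < tank 13.
Only tank 13 has nothing above it, so tank 13 is the highest volume.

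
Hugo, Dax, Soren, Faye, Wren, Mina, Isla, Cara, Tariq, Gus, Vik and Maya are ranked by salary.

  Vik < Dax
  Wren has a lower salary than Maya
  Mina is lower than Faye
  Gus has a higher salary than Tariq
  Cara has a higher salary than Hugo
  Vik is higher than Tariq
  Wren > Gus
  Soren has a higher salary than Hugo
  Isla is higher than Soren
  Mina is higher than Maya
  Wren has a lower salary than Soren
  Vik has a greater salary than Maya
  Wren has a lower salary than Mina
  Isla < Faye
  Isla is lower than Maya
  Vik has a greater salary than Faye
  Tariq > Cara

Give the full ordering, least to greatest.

Hugo < Cara < Tariq < Gus < Wren < Soren < Isla < Maya < Mina < Faye < Vik < Dax

Nothing is placed below Hugo, so it is least; from there Hugo < Cara; Cara < Tariq; Tariq < Gus; Gus < Wren; Wren < Soren; Soren < Isla; Isla < Maya; Maya < Mina; Mina < Faye; Faye < Vik; Vik < Dax, each given directly.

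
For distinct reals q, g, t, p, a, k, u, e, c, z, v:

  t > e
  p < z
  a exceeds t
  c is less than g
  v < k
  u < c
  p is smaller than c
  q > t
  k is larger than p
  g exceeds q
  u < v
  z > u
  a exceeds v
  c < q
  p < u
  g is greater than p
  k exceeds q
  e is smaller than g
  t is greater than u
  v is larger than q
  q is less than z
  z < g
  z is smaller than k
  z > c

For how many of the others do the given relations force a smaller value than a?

7

From a the given relations immediately reach t, v.
From those, e, u, q — 5 in total.
From those, p, c — 7 in total.
No other element is forced below a by the given relations, so the count is 7.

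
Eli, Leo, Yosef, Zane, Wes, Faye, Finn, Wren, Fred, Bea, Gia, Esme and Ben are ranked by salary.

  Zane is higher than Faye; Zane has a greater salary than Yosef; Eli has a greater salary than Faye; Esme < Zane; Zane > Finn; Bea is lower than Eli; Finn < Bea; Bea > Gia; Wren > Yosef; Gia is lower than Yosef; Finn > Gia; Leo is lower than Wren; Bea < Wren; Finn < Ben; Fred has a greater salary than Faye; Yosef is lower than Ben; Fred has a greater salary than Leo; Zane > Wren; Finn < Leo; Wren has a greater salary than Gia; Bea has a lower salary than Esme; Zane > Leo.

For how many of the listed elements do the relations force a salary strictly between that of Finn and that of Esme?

1

The relations place Finn below Esme. An element lies strictly between them when it is forced above Finn and also forced below Esme.
Above Finn: {Leo, Ben, Bea, Fred, Wren, Eli, Zane}. Below Esme: {Gia, Bea}.
Intersection: {Bea} — 1.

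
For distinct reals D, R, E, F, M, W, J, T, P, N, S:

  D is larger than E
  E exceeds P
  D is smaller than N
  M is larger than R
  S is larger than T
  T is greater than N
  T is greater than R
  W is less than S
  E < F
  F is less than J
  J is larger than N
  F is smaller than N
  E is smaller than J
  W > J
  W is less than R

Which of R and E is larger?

R

The relevant relations are E < F; F < N; N < J; J < W; W < R.
Chaining these gives E < F < N < J < W < R.
So E < R; R is the larger of the two.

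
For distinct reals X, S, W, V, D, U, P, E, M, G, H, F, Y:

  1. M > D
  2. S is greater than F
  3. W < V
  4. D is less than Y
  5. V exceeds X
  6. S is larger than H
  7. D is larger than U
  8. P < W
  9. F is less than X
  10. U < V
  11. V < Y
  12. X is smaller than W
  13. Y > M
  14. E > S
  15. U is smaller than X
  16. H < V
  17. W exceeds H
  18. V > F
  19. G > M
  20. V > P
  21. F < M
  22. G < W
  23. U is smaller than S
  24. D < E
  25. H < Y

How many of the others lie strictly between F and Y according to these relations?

Chaining upward from F reaches: X, M, G, S, E, W, V.
Chaining downward from Y reaches: U, D, P, X, M, G, H, W, V.
Strictly between F and Y are those in both lists: X, M, G, W, V — 5 elements.

5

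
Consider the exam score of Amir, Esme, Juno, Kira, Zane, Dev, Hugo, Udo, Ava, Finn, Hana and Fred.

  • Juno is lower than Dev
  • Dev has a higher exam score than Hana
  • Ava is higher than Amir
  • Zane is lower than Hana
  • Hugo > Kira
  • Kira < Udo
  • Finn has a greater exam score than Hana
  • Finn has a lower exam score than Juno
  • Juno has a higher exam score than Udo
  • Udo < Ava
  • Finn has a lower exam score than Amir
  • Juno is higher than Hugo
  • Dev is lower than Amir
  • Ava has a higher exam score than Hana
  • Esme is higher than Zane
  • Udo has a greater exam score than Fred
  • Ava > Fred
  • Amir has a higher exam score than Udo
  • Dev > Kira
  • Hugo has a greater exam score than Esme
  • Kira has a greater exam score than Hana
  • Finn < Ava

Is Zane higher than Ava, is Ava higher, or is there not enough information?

Following the relations from Zane: Zane < Hana < Kira < Udo < Juno < Dev < Amir < Ava.
So Ava is higher.

Ava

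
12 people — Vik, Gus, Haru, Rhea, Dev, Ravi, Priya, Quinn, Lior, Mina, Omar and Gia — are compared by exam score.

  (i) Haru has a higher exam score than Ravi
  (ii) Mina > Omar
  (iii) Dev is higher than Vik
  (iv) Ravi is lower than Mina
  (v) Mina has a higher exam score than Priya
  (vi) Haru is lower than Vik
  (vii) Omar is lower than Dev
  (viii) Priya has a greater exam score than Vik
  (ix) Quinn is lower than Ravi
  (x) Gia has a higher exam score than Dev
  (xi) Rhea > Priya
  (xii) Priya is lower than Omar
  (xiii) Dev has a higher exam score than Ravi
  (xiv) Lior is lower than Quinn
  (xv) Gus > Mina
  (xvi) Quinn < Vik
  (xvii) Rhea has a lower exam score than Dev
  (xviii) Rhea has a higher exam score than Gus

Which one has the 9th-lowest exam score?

Gus

Piecing the relations together gives one ordering: Lior < Quinn < Ravi < Haru < Vik < Priya < Omar < Mina < Gus < Rhea < Dev < Gia.
Counting 9 from the smallest end gives Gus.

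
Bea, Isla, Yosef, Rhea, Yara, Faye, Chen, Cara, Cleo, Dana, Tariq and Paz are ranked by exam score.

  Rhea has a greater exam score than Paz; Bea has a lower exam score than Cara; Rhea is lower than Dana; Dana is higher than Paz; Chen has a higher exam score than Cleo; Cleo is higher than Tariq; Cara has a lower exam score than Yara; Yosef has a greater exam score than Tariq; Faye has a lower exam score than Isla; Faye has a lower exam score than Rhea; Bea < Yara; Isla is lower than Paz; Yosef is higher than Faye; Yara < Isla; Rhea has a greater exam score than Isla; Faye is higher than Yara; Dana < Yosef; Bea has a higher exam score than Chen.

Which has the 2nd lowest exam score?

Cleo

Piecing the relations together gives one ordering: Tariq < Cleo < Chen < Bea < Cara < Yara < Faye < Isla < Paz < Rhea < Dana < Yosef.
Counting 2 from the smallest end gives Cleo.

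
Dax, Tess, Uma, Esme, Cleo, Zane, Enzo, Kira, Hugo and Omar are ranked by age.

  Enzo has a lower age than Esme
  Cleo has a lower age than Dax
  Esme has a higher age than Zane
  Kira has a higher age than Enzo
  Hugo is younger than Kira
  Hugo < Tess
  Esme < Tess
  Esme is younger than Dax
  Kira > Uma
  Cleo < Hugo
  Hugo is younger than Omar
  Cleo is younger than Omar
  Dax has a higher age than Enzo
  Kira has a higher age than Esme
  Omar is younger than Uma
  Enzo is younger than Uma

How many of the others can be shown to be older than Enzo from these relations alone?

5

The elements the relations force above Enzo are Esme, Uma, Tess, Dax, Kira — no chain reaches any other.
That is 5.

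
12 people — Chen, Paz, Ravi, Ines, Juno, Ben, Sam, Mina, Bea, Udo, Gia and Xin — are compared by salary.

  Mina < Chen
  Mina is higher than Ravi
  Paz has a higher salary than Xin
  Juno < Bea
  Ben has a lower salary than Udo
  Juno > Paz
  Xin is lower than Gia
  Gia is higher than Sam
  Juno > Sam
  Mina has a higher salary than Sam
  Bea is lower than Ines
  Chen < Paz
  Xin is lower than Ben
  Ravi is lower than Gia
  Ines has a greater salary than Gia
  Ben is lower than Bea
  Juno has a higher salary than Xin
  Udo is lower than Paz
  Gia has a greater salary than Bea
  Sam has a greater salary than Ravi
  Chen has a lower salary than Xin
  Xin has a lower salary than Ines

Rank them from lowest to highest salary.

The consecutive links are each given: Ravi < Sam; Sam < Mina; Mina < Chen; Chen < Xin; Xin < Ben; Ben < Udo; Udo < Paz; Paz < Juno; Juno < Bea; Bea < Gia; Gia < Ines.

Ravi < Sam < Mina < Chen < Xin < Ben < Udo < Paz < Juno < Bea < Gia < Ines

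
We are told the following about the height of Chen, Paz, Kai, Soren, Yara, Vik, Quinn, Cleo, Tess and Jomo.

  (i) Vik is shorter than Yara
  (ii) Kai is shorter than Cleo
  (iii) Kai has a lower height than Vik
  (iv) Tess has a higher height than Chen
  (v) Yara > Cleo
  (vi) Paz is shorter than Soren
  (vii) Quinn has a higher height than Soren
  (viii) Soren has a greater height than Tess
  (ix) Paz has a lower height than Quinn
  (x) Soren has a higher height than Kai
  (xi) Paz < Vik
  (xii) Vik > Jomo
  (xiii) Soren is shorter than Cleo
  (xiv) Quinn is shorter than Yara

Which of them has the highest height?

Yara

Chaining downward from Yara: directly below it, Quinn, Cleo, Vik; then Kai, Paz, Jomo, Soren; then Tess; then Chen.
That covers every other element, and nothing is given above Yara, so Yara is the highest height.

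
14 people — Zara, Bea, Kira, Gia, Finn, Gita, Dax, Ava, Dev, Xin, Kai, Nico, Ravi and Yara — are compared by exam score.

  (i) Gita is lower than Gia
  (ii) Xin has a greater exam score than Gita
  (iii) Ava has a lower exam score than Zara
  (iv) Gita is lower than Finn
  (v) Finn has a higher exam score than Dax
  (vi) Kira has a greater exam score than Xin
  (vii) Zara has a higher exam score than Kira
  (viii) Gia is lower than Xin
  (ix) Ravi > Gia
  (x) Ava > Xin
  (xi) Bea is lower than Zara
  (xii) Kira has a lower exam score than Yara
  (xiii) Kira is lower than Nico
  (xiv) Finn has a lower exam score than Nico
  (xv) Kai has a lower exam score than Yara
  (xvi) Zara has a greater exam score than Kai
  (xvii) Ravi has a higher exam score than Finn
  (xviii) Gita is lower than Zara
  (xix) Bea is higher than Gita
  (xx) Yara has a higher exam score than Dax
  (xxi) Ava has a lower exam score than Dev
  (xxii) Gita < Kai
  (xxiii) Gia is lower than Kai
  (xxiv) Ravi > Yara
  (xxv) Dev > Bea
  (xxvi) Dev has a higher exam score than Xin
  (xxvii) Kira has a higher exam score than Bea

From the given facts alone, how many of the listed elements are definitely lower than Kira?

From Kira the given relations immediately reach Xin, Bea.
From those, Gita, Gia — 4 in total.
Nothing else is reachable below Kira; 4 in all.

4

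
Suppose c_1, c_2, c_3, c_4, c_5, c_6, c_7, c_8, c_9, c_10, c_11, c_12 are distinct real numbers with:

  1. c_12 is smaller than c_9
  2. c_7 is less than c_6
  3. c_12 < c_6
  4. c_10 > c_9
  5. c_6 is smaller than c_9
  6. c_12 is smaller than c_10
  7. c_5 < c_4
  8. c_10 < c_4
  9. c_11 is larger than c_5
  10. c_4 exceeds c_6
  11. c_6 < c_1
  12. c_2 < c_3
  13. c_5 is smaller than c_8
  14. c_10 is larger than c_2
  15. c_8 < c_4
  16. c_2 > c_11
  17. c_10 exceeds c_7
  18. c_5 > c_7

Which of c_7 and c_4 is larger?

c_4

Link the given pairs in sequence: c_7 < c_5; c_5 < c_11; c_11 < c_2; c_2 < c_10; c_10 < c_4.
Together: c_7 < c_5 < c_11 < c_2 < c_10 < c_4.
So c_7 < c_4; c_4 is the larger of the two.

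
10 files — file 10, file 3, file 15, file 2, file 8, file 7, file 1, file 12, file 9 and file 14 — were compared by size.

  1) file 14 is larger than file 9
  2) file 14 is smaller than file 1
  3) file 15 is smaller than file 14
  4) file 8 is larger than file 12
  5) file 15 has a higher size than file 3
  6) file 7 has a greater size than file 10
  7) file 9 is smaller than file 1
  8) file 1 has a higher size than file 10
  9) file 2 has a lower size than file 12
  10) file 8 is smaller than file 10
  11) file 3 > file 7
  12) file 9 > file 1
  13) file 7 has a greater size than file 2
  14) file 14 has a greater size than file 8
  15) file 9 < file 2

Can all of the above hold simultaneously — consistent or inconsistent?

Chaining the given relations yields file 9 < file 2 < file 12 < file 8 < file 10 < file 7 < file 3 < file 15 < file 14 < file 1, so file 9 < file 1. But one relation states file 1 < file 9. These cannot both hold.

inconsistent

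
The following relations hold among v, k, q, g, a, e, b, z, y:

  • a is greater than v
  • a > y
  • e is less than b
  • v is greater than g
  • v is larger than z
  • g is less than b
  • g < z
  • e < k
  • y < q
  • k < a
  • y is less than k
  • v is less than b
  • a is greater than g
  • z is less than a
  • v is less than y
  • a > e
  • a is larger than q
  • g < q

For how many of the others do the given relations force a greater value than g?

From g the given relations immediately reach z, v, q, b, a.
From those, y — 6 in total.
From those, k — 7 in total.
Nothing else is reachable above g; 7 in all.

7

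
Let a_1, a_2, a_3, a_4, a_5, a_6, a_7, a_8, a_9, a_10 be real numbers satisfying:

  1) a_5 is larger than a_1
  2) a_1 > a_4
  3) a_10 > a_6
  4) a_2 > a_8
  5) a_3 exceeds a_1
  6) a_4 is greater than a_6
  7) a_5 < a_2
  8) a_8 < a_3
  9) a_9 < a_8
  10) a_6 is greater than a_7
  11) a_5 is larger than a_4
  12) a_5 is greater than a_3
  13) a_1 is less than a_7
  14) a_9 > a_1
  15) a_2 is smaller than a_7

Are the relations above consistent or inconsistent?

inconsistent

We have a_6 < a_4 stated directly, yet also a_4 < a_1 < a_9 < a_8 < a_3 < a_5 < a_2 < a_7 < a_6 by chaining the others — so a_4 < a_6. Contradiction.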